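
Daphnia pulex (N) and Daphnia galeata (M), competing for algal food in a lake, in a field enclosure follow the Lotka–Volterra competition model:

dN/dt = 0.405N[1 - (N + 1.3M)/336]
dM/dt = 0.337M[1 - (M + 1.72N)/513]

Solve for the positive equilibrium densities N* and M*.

Setting both brackets to zero gives the nullclines N + 1.3M = 336 and 1.72N + M = 513.
Substituting M = 513 - 1.72N into the first: N(1 - 1.3·1.72) = 336 - 1.3·513.
So N* = -331/-1.24 = 268, and then M* = 513 - 1.72·268 = 52.5.

N* ≈ 268, M* ≈ 52.5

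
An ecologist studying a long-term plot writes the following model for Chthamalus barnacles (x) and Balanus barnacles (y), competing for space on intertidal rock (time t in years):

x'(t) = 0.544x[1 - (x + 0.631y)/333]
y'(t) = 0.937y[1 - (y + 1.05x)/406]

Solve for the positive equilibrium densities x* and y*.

Setting both brackets to zero gives the nullclines x + 0.631y = 333 and 1.05x + y = 406.
Substituting y = 406 - 1.05x into the first: x(1 - 0.631·1.05) = 333 - 0.631·406.
So x* = 76.8/0.337 = 228, and then y* = 406 - 1.05·228 = 167.

x* ≈ 228, y* ≈ 167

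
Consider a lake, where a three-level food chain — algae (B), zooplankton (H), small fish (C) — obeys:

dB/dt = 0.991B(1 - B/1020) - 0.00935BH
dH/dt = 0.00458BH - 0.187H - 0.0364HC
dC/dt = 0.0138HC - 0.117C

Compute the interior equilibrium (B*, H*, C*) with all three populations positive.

From dC/dt = 0: 0.0138H* = 0.117, so H* = 8.48.
From dB/dt = 0: 0.991(1 - B*/1020) = 0.00935·8.48, giving B* = 1020·(1 - 0.08) = 938.
From dH/dt = 0: 0.00458·938 - 0.187 = 0.0364C*, so C* = 4.11/0.0364 = 113.

B* ≈ 938, H* ≈ 8.48, C* ≈ 113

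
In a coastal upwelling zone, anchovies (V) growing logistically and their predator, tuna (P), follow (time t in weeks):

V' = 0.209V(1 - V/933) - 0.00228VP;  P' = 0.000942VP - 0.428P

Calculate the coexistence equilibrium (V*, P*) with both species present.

From dP/dt = 0 with P > 0: 0.000942V* = 0.428, so V* = 454.
Substitute into dV/dt = 0: 0.209(1 - 454/933) = 0.00228P*.
The bracket is 0.513, giving P* = 0.107/0.00228 = 47.

V* ≈ 454, P* ≈ 47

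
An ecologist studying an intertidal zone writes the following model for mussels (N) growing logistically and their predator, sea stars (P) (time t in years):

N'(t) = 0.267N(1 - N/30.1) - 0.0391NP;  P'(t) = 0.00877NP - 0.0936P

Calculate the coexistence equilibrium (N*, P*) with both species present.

From dP/dt = 0 with P > 0: 0.00877N* = 0.0936, so N* = 10.7.
Substitute into dN/dt = 0: 0.267(1 - 10.7/30.1) = 0.0391P*.
The bracket is 0.645, giving P* = 0.172/0.0391 = 4.41.

N* ≈ 10.7, P* ≈ 4.41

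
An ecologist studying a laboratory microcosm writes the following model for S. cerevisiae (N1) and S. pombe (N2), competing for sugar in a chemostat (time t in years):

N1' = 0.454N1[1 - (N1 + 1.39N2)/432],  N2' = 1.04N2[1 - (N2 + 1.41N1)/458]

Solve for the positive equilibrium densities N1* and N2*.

N1* ≈ 213, N2* ≈ 157

Setting both brackets to zero gives the nullclines N1 + 1.39N2 = 432 and 1.41N1 + N2 = 458.
Substituting N2 = 458 - 1.41N1 into the first: N1(1 - 1.39·1.41) = 432 - 1.39·458.
So N1* = -205/-0.96 = 213, and then N2* = 458 - 1.41·213 = 157.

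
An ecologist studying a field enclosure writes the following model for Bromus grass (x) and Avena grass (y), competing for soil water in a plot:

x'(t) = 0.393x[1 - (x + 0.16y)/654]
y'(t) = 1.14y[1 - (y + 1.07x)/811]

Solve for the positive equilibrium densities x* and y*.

Setting both brackets to zero gives the nullclines x + 0.16y = 654 and 1.07x + y = 811.
Substituting y = 811 - 1.07x into the first: x(1 - 0.16·1.07) = 654 - 0.16·811.
So x* = 524/0.829 = 633, and then y* = 811 - 1.07·633 = 134.

x* ≈ 633, y* ≈ 134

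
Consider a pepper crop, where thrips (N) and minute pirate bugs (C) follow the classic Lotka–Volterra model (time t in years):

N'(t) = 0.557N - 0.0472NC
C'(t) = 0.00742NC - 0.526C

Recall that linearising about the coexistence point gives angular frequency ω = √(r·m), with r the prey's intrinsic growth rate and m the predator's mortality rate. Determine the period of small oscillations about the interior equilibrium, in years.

T ≈ 11.6 years

Here r = 0.557 and m = 0.526, so r·m = 0.293.
ω = √0.293 = 0.541 per year, hence T = 2π/ω ≈ 11.6 years.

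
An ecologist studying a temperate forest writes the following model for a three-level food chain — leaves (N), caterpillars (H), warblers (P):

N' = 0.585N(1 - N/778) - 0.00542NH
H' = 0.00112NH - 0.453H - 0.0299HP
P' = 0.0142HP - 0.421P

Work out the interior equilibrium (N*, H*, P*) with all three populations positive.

N* ≈ 564, H* ≈ 29.6, P* ≈ 5.99

From dP/dt = 0: 0.0142H* = 0.421, so H* = 29.6.
From dN/dt = 0: 0.585(1 - N*/778) = 0.00542·29.6, giving N* = 778·(1 - 0.275) = 564.
From dH/dt = 0: 0.00112·564 - 0.453 = 0.0299P*, so P* = 0.179/0.0299 = 5.99.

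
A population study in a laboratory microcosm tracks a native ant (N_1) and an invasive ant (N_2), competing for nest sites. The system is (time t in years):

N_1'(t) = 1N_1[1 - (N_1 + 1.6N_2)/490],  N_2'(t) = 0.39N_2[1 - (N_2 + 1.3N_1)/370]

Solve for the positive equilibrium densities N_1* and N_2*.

N_1* ≈ 94.4, N_2* ≈ 247

Setting both brackets to zero gives the nullclines N_1 + 1.6N_2 = 490 and 1.3N_1 + N_2 = 370.
Substituting N_2 = 370 - 1.3N_1 into the first: N_1(1 - 1.6·1.3) = 490 - 1.6·370.
So N_1* = -102/-1.08 = 94.4, and then N_2* = 370 - 1.3·94.4 = 247.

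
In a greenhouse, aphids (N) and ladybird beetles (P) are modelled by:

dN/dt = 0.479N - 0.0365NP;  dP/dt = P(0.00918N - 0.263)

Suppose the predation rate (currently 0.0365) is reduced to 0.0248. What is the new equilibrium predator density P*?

At the interior fixed point, setting dN/dt = 0 with N > 0 fixes P* = (prey growth rate)/(NP coefficient) — independent of the other coefficients.
With the change, P* = 0.479/0.0248 = 19.3; it rises from 13.1.

P* ≈ 19.3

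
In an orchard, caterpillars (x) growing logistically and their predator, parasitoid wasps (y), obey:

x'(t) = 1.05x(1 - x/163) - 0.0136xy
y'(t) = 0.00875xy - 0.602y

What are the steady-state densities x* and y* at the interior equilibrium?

From dy/dt = 0 with y > 0: 0.00875x* = 0.602, so x* = 68.8.
Substitute into dx/dt = 0: 1.05(1 - 68.8/163) = 0.0136y*.
The bracket is 0.578, giving y* = 0.607/0.0136 = 44.6.

x* ≈ 68.8, y* ≈ 44.6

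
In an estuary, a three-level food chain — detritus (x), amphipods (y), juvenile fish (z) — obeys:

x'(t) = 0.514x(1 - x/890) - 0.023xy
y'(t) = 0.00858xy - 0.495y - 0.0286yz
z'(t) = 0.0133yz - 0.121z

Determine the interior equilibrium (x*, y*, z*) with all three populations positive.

From dz/dt = 0: 0.0133y* = 0.121, so y* = 9.1.
From dx/dt = 0: 0.514(1 - x*/890) = 0.023·9.1, giving x* = 890·(1 - 0.407) = 528.
From dy/dt = 0: 0.00858·528 - 0.495 = 0.0286z*, so z* = 4.03/0.0286 = 141.

x* ≈ 528, y* ≈ 9.1, z* ≈ 141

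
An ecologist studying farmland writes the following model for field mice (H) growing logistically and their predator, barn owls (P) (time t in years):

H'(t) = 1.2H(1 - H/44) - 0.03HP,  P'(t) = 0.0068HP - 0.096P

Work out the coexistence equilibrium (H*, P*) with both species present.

H* ≈ 14.1, P* ≈ 27.2

From dP/dt = 0 with P > 0: 0.0068H* = 0.096, so H* = 14.1.
Substitute into dH/dt = 0: 1.2(1 - 14.1/44) = 0.03P*.
The bracket is 0.679, giving P* = 0.815/0.03 = 27.2.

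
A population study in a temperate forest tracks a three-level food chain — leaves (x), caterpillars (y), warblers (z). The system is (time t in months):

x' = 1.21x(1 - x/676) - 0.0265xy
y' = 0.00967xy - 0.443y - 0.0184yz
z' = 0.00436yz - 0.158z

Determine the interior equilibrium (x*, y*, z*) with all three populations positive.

x* ≈ 139, y* ≈ 36.2, z* ≈ 49.2

From dz/dt = 0: 0.00436y* = 0.158, so y* = 36.2.
From dx/dt = 0: 1.21(1 - x*/676) = 0.0265·36.2, giving x* = 676·(1 - 0.794) = 139.
From dy/dt = 0: 0.00967·139 - 0.443 = 0.0184z*, so z* = 0.906/0.0184 = 49.2.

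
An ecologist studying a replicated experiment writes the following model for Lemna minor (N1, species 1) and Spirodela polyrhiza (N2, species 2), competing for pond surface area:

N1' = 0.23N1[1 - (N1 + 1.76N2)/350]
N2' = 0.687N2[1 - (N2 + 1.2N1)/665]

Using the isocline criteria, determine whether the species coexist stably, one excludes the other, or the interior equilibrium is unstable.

species 2 excludes species 1

Compare the nullcline intercepts: K1/α12 = 350/1.76 = 199 < K2 = 665; K2/α21 = 665/1.2 = 554 > K1 = 350.
Since the inequalities point opposite ways, species 2 can invade but species 1 cannot.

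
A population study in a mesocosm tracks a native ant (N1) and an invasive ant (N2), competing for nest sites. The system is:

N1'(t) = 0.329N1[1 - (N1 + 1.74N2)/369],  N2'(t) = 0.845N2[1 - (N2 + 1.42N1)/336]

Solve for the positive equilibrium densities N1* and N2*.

Setting both brackets to zero gives the nullclines N1 + 1.74N2 = 369 and 1.42N1 + N2 = 336.
Substituting N2 = 336 - 1.42N1 into the first: N1(1 - 1.74·1.42) = 369 - 1.74·336.
So N1* = -216/-1.47 = 147, and then N2* = 336 - 1.42·147 = 128.

N1* ≈ 147, N2* ≈ 128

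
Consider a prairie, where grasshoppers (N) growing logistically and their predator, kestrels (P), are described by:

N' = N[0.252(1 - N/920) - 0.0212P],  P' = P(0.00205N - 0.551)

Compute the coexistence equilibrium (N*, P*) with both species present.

N* ≈ 269, P* ≈ 8.41

From dP/dt = 0 with P > 0: 0.00205N* = 0.551, so N* = 269.
Substitute into dN/dt = 0: 0.252(1 - 269/920) = 0.0212P*.
The bracket is 0.708, giving P* = 0.178/0.0212 = 8.41.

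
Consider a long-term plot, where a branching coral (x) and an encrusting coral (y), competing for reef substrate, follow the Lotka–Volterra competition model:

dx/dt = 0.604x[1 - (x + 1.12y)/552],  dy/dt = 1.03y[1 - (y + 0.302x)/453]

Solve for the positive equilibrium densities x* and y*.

x* ≈ 67.5, y* ≈ 433

Setting both brackets to zero gives the nullclines x + 1.12y = 552 and 0.302x + y = 453.
Substituting y = 453 - 0.302x into the first: x(1 - 1.12·0.302) = 552 - 1.12·453.
So x* = 44.6/0.662 = 67.5, and then y* = 453 - 0.302·67.5 = 433.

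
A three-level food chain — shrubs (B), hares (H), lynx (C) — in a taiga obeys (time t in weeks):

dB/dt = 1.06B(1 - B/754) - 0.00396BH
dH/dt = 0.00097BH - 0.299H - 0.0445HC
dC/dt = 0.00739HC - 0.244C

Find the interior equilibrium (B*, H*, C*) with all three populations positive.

B* ≈ 661, H* ≈ 33, C* ≈ 7.69

From dC/dt = 0: 0.00739H* = 0.244, so H* = 33.
From dB/dt = 0: 1.06(1 - B*/754) = 0.00396·33, giving B* = 754·(1 - 0.123) = 661.
From dH/dt = 0: 0.00097·661 - 0.299 = 0.0445C*, so C* = 0.342/0.0445 = 7.69.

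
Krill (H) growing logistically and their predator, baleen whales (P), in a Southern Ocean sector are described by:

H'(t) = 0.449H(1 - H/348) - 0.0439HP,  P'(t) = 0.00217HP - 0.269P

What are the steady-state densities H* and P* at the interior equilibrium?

H* ≈ 124, P* ≈ 6.58

From dP/dt = 0 with P > 0: 0.00217H* = 0.269, so H* = 124.
Substitute into dH/dt = 0: 0.449(1 - 124/348) = 0.0439P*.
The bracket is 0.644, giving P* = 0.289/0.0439 = 6.58.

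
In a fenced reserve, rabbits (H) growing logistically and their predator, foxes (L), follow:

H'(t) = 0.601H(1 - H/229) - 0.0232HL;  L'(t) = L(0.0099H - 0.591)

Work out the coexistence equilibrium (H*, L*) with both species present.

H* ≈ 59.7, L* ≈ 19.2

From dL/dt = 0 with L > 0: 0.0099H* = 0.591, so H* = 59.7.
Substitute into dH/dt = 0: 0.601(1 - 59.7/229) = 0.0232L*.
The bracket is 0.739, giving L* = 0.444/0.0232 = 19.2.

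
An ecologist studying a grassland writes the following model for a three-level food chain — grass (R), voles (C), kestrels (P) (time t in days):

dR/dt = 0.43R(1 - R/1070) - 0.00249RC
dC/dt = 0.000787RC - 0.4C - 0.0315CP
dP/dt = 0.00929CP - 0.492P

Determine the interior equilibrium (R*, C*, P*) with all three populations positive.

From dP/dt = 0: 0.00929C* = 0.492, so C* = 53.
From dR/dt = 0: 0.43(1 - R*/1070) = 0.00249·53, giving R* = 1070·(1 - 0.307) = 742.
From dC/dt = 0: 0.000787·742 - 0.4 = 0.0315P*, so P* = 0.184/0.0315 = 5.84.

R* ≈ 742, C* ≈ 53, P* ≈ 5.84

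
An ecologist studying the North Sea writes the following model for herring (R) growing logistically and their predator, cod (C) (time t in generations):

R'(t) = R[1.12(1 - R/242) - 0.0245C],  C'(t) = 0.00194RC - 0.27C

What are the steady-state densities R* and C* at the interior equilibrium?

From dC/dt = 0 with C > 0: 0.00194R* = 0.27, so R* = 139.
Substitute into dR/dt = 0: 1.12(1 - 139/242) = 0.0245C*.
The bracket is 0.425, giving C* = 0.476/0.0245 = 19.4.

R* ≈ 139, C* ≈ 19.4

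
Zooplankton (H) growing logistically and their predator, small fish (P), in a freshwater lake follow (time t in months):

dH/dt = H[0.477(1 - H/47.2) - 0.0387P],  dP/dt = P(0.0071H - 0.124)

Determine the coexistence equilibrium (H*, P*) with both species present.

H* ≈ 17.5, P* ≈ 7.76

From dP/dt = 0 with P > 0: 0.0071H* = 0.124, so H* = 17.5.
Substitute into dH/dt = 0: 0.477(1 - 17.5/47.2) = 0.0387P*.
The bracket is 0.63, giving P* = 0.301/0.0387 = 7.76.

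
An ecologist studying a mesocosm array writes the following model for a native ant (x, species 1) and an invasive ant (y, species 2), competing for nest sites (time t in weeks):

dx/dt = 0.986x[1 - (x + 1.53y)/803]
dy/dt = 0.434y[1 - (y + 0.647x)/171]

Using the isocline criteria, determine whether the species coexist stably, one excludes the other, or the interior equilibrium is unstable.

species 1 excludes species 2

Compare the nullcline intercepts: K1/α12 = 803/1.53 = 525 > K2 = 171; K2/α21 = 171/0.647 = 264 < K1 = 803.
Since the inequalities point opposite ways, species 1 can invade but species 2 cannot.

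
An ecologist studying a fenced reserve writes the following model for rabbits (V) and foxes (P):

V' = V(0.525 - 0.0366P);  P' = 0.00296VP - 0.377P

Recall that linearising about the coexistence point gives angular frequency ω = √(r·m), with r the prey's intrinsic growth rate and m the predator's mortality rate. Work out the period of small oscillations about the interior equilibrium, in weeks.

Here r = 0.525 and m = 0.377, so r·m = 0.198.
ω = √0.198 = 0.445 per week, hence T = 2π/ω ≈ 14.1 weeks.

T ≈ 14.1 weeks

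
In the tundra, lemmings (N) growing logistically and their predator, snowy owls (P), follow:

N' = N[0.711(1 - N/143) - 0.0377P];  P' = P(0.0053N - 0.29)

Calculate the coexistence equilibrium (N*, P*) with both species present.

From dP/dt = 0 with P > 0: 0.0053N* = 0.29, so N* = 54.7.
Substitute into dN/dt = 0: 0.711(1 - 54.7/143) = 0.0377P*.
The bracket is 0.617, giving P* = 0.439/0.0377 = 11.6.

N* ≈ 54.7, P* ≈ 11.6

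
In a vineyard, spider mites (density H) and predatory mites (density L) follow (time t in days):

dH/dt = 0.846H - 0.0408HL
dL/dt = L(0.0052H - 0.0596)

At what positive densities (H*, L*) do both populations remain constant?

H* ≈ 11.5, L* ≈ 20.7

Set dL/dt = 0 with L > 0: 0.0052H - 0.0596 = 0, so H* = 0.0596/0.0052 = 11.5.
Set dH/dt = 0 with H > 0: 0.846 - 0.0408L = 0, so L* = 0.846/0.0408 = 20.7.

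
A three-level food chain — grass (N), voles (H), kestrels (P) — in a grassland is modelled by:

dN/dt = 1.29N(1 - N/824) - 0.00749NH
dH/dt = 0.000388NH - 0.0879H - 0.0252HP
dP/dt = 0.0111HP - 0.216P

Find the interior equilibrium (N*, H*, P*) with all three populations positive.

N* ≈ 731, H* ≈ 19.5, P* ≈ 7.77

From dP/dt = 0: 0.0111H* = 0.216, so H* = 19.5.
From dN/dt = 0: 1.29(1 - N*/824) = 0.00749·19.5, giving N* = 824·(1 - 0.113) = 731.
From dH/dt = 0: 0.000388·731 - 0.0879 = 0.0252P*, so P* = 0.196/0.0252 = 7.77.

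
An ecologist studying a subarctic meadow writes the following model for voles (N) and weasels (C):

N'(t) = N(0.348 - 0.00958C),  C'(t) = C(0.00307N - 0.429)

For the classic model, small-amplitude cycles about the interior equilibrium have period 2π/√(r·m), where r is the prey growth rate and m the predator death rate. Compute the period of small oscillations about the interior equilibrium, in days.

Here r = 0.348 and m = 0.429, so r·m = 0.149.
ω = √0.149 = 0.386 per day, hence T = 2π/ω ≈ 16.3 days.

T ≈ 16.3 days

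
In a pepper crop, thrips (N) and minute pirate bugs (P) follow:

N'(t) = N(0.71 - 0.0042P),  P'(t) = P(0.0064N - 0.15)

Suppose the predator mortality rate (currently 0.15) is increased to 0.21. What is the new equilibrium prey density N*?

N* ≈ 32.8

At the interior fixed point, setting dP/dt = 0 with P > 0 fixes N* = (predator death rate)/(NP coefficient) — independent of the other coefficients.
With the change, N* = 0.21/0.0064 = 32.8; it rises from 23.4.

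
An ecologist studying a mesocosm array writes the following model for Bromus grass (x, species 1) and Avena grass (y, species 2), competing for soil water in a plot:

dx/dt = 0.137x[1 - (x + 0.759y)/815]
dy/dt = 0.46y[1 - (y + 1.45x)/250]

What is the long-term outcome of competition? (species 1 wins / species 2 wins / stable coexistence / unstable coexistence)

Compare the nullcline intercepts: K1/α12 = 815/0.759 = 1070 > K2 = 250; K2/α21 = 250/1.45 = 172 < K1 = 815.
Since the inequalities point opposite ways, species 1 can invade but species 2 cannot.

species 1 excludes species 2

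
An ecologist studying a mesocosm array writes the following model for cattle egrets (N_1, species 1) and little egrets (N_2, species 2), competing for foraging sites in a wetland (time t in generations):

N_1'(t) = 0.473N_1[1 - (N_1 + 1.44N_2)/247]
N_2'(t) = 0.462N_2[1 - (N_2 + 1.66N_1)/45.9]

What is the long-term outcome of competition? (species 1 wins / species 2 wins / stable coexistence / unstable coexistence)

Compare the nullcline intercepts: K1/α12 = 247/1.44 = 172 > K2 = 45.9; K2/α21 = 45.9/1.66 = 27.7 < K1 = 247.
Since the inequalities point opposite ways, species 1 can invade but species 2 cannot.

species 1 excludes species 2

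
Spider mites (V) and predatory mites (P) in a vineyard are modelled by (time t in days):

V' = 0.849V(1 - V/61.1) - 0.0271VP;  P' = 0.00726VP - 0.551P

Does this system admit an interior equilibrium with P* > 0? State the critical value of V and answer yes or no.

The predator equation gives dP/dt > 0 only when V > 0.551/0.00726 = 75.9.
Without the predator, V → K = 61.1. Since 61.1 < 75.9, the predator cannot invade.

Threshold V = 75.9; K < 75.9, so no, the predator goes extinct.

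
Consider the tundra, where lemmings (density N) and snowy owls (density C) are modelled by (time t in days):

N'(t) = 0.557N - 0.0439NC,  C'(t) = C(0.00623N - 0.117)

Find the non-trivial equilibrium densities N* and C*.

N* ≈ 18.8, C* ≈ 12.7

Set dC/dt = 0 with C > 0: 0.00623N - 0.117 = 0, so N* = 0.117/0.00623 = 18.8.
Set dN/dt = 0 with N > 0: 0.557 - 0.0439C = 0, so C* = 0.557/0.0439 = 12.7.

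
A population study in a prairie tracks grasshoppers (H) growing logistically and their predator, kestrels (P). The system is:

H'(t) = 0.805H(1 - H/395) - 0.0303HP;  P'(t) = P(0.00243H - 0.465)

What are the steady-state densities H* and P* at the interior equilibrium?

From dP/dt = 0 with P > 0: 0.00243H* = 0.465, so H* = 191.
Substitute into dH/dt = 0: 0.805(1 - 191/395) = 0.0303P*.
The bracket is 0.516, giving P* = 0.415/0.0303 = 13.7.

H* ≈ 191, P* ≈ 13.7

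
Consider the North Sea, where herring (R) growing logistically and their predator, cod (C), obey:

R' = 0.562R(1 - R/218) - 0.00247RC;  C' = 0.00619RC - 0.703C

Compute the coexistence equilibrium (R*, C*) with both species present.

From dC/dt = 0 with C > 0: 0.00619R* = 0.703, so R* = 114.
Substitute into dR/dt = 0: 0.562(1 - 114/218) = 0.00247C*.
The bracket is 0.479, giving C* = 0.269/0.00247 = 109.

R* ≈ 114, C* ≈ 109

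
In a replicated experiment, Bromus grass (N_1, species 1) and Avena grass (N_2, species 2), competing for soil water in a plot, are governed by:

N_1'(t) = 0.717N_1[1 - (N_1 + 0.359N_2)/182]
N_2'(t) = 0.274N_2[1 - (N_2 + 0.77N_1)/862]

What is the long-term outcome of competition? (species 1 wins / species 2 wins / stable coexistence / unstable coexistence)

Compare the nullcline intercepts: K1/α12 = 182/0.359 = 507 < K2 = 862; K2/α21 = 862/0.77 = 1120 > K1 = 182.
Since the inequalities point opposite ways, species 2 can invade but species 1 cannot.

species 2 excludes species 1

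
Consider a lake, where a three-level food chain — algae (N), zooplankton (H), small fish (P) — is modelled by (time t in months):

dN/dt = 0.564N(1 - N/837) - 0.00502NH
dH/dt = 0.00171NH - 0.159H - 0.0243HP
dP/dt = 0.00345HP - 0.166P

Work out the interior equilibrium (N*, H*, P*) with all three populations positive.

N* ≈ 479, H* ≈ 48.1, P* ≈ 27.1

From dP/dt = 0: 0.00345H* = 0.166, so H* = 48.1.
From dN/dt = 0: 0.564(1 - N*/837) = 0.00502·48.1, giving N* = 837·(1 - 0.428) = 479.
From dH/dt = 0: 0.00171·479 - 0.159 = 0.0243P*, so P* = 0.659/0.0243 = 27.1.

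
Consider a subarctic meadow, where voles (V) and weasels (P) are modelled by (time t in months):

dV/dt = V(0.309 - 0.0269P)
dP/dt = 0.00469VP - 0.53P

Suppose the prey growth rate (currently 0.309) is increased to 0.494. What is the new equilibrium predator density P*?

At the interior fixed point, setting dV/dt = 0 with V > 0 fixes P* = (prey growth rate)/(VP coefficient) — independent of the other coefficients.
With the change, P* = 0.494/0.0269 = 18.4; it rises from 11.5.

P* ≈ 18.4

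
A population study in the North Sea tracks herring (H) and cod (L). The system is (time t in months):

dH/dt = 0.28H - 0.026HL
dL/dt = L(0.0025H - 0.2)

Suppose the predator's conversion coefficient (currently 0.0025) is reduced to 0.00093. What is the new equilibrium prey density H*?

H* ≈ 215

At the interior fixed point, setting dL/dt = 0 with L > 0 fixes H* = (predator death rate)/(HL coefficient) — independent of the other coefficients.
With the change, H* = 0.2/0.00093 = 215; it rises from 80.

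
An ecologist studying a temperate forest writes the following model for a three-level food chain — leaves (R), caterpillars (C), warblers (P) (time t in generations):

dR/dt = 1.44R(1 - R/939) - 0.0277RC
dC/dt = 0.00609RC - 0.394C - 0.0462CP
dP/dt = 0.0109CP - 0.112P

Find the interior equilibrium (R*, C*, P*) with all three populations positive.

R* ≈ 753, C* ≈ 10.3, P* ≈ 90.8

From dP/dt = 0: 0.0109C* = 0.112, so C* = 10.3.
From dR/dt = 0: 1.44(1 - R*/939) = 0.0277·10.3, giving R* = 939·(1 - 0.198) = 753.
From dC/dt = 0: 0.00609·753 - 0.394 = 0.0462P*, so P* = 4.19/0.0462 = 90.8.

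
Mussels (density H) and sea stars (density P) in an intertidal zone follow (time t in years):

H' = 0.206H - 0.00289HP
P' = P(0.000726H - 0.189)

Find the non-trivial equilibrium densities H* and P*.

H* ≈ 260, P* ≈ 71.3

Set dP/dt = 0 with P > 0: 0.000726H - 0.189 = 0, so H* = 0.189/0.000726 = 260.
Set dH/dt = 0 with H > 0: 0.206 - 0.00289P = 0, so P* = 0.206/0.00289 = 71.3.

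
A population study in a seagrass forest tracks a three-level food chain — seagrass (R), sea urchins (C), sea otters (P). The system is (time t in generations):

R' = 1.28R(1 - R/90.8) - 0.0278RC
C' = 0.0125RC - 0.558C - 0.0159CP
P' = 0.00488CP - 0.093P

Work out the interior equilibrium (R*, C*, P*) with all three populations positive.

R* ≈ 53.2, C* ≈ 19.1, P* ≈ 6.74

From dP/dt = 0: 0.00488C* = 0.093, so C* = 19.1.
From dR/dt = 0: 1.28(1 - R*/90.8) = 0.0278·19.1, giving R* = 90.8·(1 - 0.414) = 53.2.
From dC/dt = 0: 0.0125·53.2 - 0.558 = 0.0159P*, so P* = 0.107/0.0159 = 6.74.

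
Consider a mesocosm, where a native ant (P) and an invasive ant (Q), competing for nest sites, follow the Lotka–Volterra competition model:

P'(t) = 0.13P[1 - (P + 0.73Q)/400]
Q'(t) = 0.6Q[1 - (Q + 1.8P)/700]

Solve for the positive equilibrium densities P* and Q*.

Setting both brackets to zero gives the nullclines P + 0.73Q = 400 and 1.8P + Q = 700.
Substituting Q = 700 - 1.8P into the first: P(1 - 0.73·1.8) = 400 - 0.73·700.
So P* = -111/-0.314 = 354, and then Q* = 700 - 1.8·354 = 63.7.

P* ≈ 354, Q* ≈ 63.7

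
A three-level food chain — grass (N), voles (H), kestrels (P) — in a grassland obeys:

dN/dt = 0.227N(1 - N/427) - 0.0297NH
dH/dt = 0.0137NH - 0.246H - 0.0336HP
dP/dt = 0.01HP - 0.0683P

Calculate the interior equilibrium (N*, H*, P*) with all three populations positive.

N* ≈ 45.4, H* ≈ 6.83, P* ≈ 11.2

From dP/dt = 0: 0.01H* = 0.0683, so H* = 6.83.
From dN/dt = 0: 0.227(1 - N*/427) = 0.0297·6.83, giving N* = 427·(1 - 0.894) = 45.4.
From dH/dt = 0: 0.0137·45.4 - 0.246 = 0.0336P*, so P* = 0.376/0.0336 = 11.2.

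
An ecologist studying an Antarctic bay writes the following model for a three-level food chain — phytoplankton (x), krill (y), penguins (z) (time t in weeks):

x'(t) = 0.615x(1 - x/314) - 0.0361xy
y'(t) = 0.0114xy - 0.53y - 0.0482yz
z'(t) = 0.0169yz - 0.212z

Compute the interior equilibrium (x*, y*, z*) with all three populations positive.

From dz/dt = 0: 0.0169y* = 0.212, so y* = 12.5.
From dx/dt = 0: 0.615(1 - x*/314) = 0.0361·12.5, giving x* = 314·(1 - 0.736) = 82.8.
From dy/dt = 0: 0.0114·82.8 - 0.53 = 0.0482z*, so z* = 0.414/0.0482 = 8.58.

x* ≈ 82.8, y* ≈ 12.5, z* ≈ 8.58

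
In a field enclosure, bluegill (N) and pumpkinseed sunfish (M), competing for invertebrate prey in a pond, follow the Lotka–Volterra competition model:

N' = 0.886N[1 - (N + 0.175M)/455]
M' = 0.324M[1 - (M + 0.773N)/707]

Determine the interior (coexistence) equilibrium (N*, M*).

N* ≈ 383, M* ≈ 411

Setting both brackets to zero gives the nullclines N + 0.175M = 455 and 0.773N + M = 707.
Substituting M = 707 - 0.773N into the first: N(1 - 0.175·0.773) = 455 - 0.175·707.
So N* = 331/0.865 = 383, and then M* = 707 - 0.773·383 = 411.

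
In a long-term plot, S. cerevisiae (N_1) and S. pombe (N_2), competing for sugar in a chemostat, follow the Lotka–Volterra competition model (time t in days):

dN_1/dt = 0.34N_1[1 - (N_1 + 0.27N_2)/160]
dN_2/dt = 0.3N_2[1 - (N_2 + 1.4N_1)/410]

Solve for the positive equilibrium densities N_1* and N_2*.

N_1* ≈ 79.3, N_2* ≈ 299

Setting both brackets to zero gives the nullclines N_1 + 0.27N_2 = 160 and 1.4N_1 + N_2 = 410.
Substituting N_2 = 410 - 1.4N_1 into the first: N_1(1 - 0.27·1.4) = 160 - 0.27·410.
So N_1* = 49.3/0.622 = 79.3, and then N_2* = 410 - 1.4·79.3 = 299.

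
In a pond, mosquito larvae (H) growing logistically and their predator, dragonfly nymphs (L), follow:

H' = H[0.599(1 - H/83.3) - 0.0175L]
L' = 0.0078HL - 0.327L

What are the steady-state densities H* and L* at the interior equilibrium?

H* ≈ 41.9, L* ≈ 17

From dL/dt = 0 with L > 0: 0.0078H* = 0.327, so H* = 41.9.
Substitute into dH/dt = 0: 0.599(1 - 41.9/83.3) = 0.0175L*.
The bracket is 0.497, giving L* = 0.298/0.0175 = 17.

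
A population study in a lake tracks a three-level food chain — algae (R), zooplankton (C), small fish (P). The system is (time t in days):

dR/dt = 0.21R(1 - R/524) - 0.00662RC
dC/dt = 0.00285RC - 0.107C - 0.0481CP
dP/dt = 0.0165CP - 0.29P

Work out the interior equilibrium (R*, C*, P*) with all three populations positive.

From dP/dt = 0: 0.0165C* = 0.29, so C* = 17.6.
From dR/dt = 0: 0.21(1 - R*/524) = 0.00662·17.6, giving R* = 524·(1 - 0.554) = 234.
From dC/dt = 0: 0.00285·234 - 0.107 = 0.0481P*, so P* = 0.559/0.0481 = 11.6.

R* ≈ 234, C* ≈ 17.6, P* ≈ 11.6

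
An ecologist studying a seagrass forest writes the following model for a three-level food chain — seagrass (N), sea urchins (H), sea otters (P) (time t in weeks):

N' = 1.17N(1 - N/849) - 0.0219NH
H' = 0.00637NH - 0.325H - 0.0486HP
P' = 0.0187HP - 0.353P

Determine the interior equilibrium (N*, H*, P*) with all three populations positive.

From dP/dt = 0: 0.0187H* = 0.353, so H* = 18.9.
From dN/dt = 0: 1.17(1 - N*/849) = 0.0219·18.9, giving N* = 849·(1 - 0.353) = 549.
From dH/dt = 0: 0.00637·549 - 0.325 = 0.0486P*, so P* = 3.17/0.0486 = 65.3.

N* ≈ 549, H* ≈ 18.9, P* ≈ 65.3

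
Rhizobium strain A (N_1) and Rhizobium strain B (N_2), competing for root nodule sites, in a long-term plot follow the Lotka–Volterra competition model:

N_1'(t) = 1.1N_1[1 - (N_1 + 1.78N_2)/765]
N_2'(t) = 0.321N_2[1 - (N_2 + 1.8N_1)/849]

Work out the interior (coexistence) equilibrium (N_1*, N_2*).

N_1* ≈ 339, N_2* ≈ 240

Setting both brackets to zero gives the nullclines N_1 + 1.78N_2 = 765 and 1.8N_1 + N_2 = 849.
Substituting N_2 = 849 - 1.8N_1 into the first: N_1(1 - 1.78·1.8) = 765 - 1.78·849.
So N_1* = -746/-2.2 = 339, and then N_2* = 849 - 1.8·339 = 240.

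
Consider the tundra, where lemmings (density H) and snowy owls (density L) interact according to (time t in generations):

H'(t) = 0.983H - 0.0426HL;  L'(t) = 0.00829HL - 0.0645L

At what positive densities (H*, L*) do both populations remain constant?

Set dL/dt = 0 with L > 0: 0.00829H - 0.0645 = 0, so H* = 0.0645/0.00829 = 7.78.
Set dH/dt = 0 with H > 0: 0.983 - 0.0426L = 0, so L* = 0.983/0.0426 = 23.1.

H* ≈ 7.78, L* ≈ 23.1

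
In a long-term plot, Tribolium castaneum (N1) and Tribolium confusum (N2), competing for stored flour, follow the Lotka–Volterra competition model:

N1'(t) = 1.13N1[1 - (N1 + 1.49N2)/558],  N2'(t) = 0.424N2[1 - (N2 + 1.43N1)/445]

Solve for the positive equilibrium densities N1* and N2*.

Setting both brackets to zero gives the nullclines N1 + 1.49N2 = 558 and 1.43N1 + N2 = 445.
Substituting N2 = 445 - 1.43N1 into the first: N1(1 - 1.49·1.43) = 558 - 1.49·445.
So N1* = -105/-1.13 = 92.9, and then N2* = 445 - 1.43·92.9 = 312.

N1* ≈ 92.9, N2* ≈ 312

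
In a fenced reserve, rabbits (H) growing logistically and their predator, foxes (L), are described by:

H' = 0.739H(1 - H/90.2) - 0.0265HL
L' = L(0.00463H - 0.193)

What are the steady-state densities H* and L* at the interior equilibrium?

H* ≈ 41.7, L* ≈ 15

From dL/dt = 0 with L > 0: 0.00463H* = 0.193, so H* = 41.7.
Substitute into dH/dt = 0: 0.739(1 - 41.7/90.2) = 0.0265L*.
The bracket is 0.538, giving L* = 0.397/0.0265 = 15.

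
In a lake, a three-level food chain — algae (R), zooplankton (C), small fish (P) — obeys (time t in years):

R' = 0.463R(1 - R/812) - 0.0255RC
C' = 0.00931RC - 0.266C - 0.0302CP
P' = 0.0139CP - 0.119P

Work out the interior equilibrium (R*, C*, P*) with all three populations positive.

R* ≈ 429, C* ≈ 8.56, P* ≈ 123

From dP/dt = 0: 0.0139C* = 0.119, so C* = 8.56.
From dR/dt = 0: 0.463(1 - R*/812) = 0.0255·8.56, giving R* = 812·(1 - 0.472) = 429.
From dC/dt = 0: 0.00931·429 - 0.266 = 0.0302P*, so P* = 3.73/0.0302 = 123.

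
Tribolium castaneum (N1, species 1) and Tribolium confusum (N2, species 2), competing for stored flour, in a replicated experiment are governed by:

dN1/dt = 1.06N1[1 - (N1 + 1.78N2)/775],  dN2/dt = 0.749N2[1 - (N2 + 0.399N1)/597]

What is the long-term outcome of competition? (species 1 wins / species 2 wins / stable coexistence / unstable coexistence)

Compare the nullcline intercepts: K1/α12 = 775/1.78 = 435 < K2 = 597; K2/α21 = 597/0.399 = 1500 > K1 = 775.
Since the inequalities point opposite ways, species 2 can invade but species 1 cannot.

species 2 excludes species 1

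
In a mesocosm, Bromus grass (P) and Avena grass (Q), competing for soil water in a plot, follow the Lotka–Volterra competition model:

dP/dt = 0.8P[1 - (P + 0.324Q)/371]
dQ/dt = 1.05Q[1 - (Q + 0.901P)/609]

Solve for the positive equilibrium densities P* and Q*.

Setting both brackets to zero gives the nullclines P + 0.324Q = 371 and 0.901P + Q = 609.
Substituting Q = 609 - 0.901P into the first: P(1 - 0.324·0.901) = 371 - 0.324·609.
So P* = 174/0.708 = 245, and then Q* = 609 - 0.901·245 = 388.

P* ≈ 245, Q* ≈ 388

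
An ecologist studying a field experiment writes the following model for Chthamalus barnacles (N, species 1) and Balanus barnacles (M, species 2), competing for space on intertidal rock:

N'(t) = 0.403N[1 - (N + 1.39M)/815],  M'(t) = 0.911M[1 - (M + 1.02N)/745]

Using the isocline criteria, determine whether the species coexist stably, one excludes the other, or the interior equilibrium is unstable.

Compare the nullcline intercepts: K1/α12 = 815/1.39 = 586 < K2 = 745; K2/α21 = 745/1.02 = 730 < K1 = 815.
Since both are reversed, neither can invade when rare; the interior point is a saddle.

unstable coexistence (outcome depends on initial conditions)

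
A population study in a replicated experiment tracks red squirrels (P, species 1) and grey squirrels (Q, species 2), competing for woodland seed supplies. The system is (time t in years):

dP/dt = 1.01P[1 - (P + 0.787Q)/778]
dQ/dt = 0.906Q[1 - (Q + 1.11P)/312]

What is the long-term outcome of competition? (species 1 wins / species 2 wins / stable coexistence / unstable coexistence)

species 1 excludes species 2

Compare the nullcline intercepts: K1/α12 = 778/0.787 = 989 > K2 = 312; K2/α21 = 312/1.11 = 281 < K1 = 778.
Since the inequalities point opposite ways, species 1 can invade but species 2 cannot.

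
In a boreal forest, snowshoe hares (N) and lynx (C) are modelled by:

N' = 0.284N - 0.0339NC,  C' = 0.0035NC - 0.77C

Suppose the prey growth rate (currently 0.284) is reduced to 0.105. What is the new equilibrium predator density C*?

At the interior fixed point, setting dN/dt = 0 with N > 0 fixes C* = (prey growth rate)/(NC coefficient) — independent of the other coefficients.
With the change, C* = 0.105/0.0339 = 3.1; it falls from 8.38.

C* ≈ 3.1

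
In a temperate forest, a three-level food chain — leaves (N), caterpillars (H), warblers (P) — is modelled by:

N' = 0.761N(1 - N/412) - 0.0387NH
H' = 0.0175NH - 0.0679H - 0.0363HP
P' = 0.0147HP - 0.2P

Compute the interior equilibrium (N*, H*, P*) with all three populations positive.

From dP/dt = 0: 0.0147H* = 0.2, so H* = 13.6.
From dN/dt = 0: 0.761(1 - N*/412) = 0.0387·13.6, giving N* = 412·(1 - 0.692) = 127.
From dH/dt = 0: 0.0175·127 - 0.0679 = 0.0363P*, so P* = 2.15/0.0363 = 59.3.

N* ≈ 127, H* ≈ 13.6, P* ≈ 59.3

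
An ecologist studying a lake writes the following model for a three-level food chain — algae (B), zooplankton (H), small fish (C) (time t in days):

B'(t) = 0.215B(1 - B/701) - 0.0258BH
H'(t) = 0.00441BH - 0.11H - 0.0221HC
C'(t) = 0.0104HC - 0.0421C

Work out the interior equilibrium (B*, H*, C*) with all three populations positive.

B* ≈ 360, H* ≈ 4.05, C* ≈ 67

From dC/dt = 0: 0.0104H* = 0.0421, so H* = 4.05.
From dB/dt = 0: 0.215(1 - B*/701) = 0.0258·4.05, giving B* = 701·(1 - 0.486) = 360.
From dH/dt = 0: 0.00441·360 - 0.11 = 0.0221C*, so C* = 1.48/0.0221 = 67.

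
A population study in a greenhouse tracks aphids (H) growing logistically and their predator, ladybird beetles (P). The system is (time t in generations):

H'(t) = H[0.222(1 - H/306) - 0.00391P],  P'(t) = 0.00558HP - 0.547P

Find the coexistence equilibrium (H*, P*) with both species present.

H* ≈ 98, P* ≈ 38.6

From dP/dt = 0 with P > 0: 0.00558H* = 0.547, so H* = 98.
Substitute into dH/dt = 0: 0.222(1 - 98/306) = 0.00391P*.
The bracket is 0.68, giving P* = 0.151/0.00391 = 38.6.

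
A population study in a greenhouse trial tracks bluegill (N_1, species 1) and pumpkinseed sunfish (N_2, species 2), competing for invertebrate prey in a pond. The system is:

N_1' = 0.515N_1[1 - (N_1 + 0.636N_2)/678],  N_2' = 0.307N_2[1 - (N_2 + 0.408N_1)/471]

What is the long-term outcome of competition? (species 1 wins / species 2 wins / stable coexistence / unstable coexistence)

stable coexistence

Compare the nullcline intercepts: K1/α12 = 678/0.636 = 1070 > K2 = 471; K2/α21 = 471/0.408 = 1150 > K1 = 678.
Since both inequalities hold, each species can invade when rare, so the interior equilibrium is stable.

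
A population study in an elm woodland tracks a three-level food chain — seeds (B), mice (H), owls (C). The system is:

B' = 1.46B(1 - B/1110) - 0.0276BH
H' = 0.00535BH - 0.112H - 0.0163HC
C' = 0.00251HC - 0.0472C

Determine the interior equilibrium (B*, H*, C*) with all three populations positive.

From dC/dt = 0: 0.00251H* = 0.0472, so H* = 18.8.
From dB/dt = 0: 1.46(1 - B*/1110) = 0.0276·18.8, giving B* = 1110·(1 - 0.355) = 715.
From dH/dt = 0: 0.00535·715 - 0.112 = 0.0163C*, so C* = 3.72/0.0163 = 228.

B* ≈ 715, H* ≈ 18.8, C* ≈ 228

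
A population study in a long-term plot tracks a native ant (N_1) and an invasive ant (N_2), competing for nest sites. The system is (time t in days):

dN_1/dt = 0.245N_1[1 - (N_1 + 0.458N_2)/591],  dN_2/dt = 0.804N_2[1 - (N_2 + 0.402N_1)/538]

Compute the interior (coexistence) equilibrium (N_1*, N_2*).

N_1* ≈ 422, N_2* ≈ 368

Setting both brackets to zero gives the nullclines N_1 + 0.458N_2 = 591 and 0.402N_1 + N_2 = 538.
Substituting N_2 = 538 - 0.402N_1 into the first: N_1(1 - 0.458·0.402) = 591 - 0.458·538.
So N_1* = 345/0.816 = 422, and then N_2* = 538 - 0.402·422 = 368.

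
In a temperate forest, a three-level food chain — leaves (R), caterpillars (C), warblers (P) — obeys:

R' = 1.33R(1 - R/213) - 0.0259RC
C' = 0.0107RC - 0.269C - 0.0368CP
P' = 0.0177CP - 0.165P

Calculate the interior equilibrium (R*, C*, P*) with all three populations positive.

From dP/dt = 0: 0.0177C* = 0.165, so C* = 9.32.
From dR/dt = 0: 1.33(1 - R*/213) = 0.0259·9.32, giving R* = 213·(1 - 0.182) = 174.
From dC/dt = 0: 0.0107·174 - 0.269 = 0.0368P*, so P* = 1.6/0.0368 = 43.4.

R* ≈ 174, C* ≈ 9.32, P* ≈ 43.4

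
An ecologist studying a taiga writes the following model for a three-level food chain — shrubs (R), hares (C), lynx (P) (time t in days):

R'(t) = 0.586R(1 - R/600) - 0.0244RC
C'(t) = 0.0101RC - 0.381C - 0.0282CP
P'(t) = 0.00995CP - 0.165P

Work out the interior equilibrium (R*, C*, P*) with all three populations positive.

From dP/dt = 0: 0.00995C* = 0.165, so C* = 16.6.
From dR/dt = 0: 0.586(1 - R*/600) = 0.0244·16.6, giving R* = 600·(1 - 0.69) = 186.
From dC/dt = 0: 0.0101·186 - 0.381 = 0.0282P*, so P* = 1.49/0.0282 = 53.

R* ≈ 186, C* ≈ 16.6, P* ≈ 53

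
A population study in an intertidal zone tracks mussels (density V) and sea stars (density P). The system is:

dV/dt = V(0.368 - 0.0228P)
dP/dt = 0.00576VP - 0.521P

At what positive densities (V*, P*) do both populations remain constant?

V* ≈ 90.5, P* ≈ 16.1

Set dP/dt = 0 with P > 0: 0.00576V - 0.521 = 0, so V* = 0.521/0.00576 = 90.5.
Set dV/dt = 0 with V > 0: 0.368 - 0.0228P = 0, so P* = 0.368/0.0228 = 16.1.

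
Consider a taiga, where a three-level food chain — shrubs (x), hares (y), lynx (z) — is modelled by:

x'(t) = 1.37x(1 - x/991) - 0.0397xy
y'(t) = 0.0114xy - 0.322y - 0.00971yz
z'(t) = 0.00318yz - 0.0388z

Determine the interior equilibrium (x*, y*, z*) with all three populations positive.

x* ≈ 641, y* ≈ 12.2, z* ≈ 719

From dz/dt = 0: 0.00318y* = 0.0388, so y* = 12.2.
From dx/dt = 0: 1.37(1 - x*/991) = 0.0397·12.2, giving x* = 991·(1 - 0.354) = 641.
From dy/dt = 0: 0.0114·641 - 0.322 = 0.00971z*, so z* = 6.98/0.00971 = 719.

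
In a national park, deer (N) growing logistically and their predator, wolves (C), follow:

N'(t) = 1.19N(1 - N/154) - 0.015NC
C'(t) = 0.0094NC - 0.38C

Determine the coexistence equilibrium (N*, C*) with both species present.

N* ≈ 40.4, C* ≈ 58.5

From dC/dt = 0 with C > 0: 0.0094N* = 0.38, so N* = 40.4.
Substitute into dN/dt = 0: 1.19(1 - 40.4/154) = 0.015C*.
The bracket is 0.737, giving C* = 0.878/0.015 = 58.5.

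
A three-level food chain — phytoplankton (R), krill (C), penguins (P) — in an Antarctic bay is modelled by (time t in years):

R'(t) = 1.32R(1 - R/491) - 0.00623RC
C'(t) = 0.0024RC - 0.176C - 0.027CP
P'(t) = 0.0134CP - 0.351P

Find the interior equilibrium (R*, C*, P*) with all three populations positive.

From dP/dt = 0: 0.0134C* = 0.351, so C* = 26.2.
From dR/dt = 0: 1.32(1 - R*/491) = 0.00623·26.2, giving R* = 491·(1 - 0.124) = 430.
From dC/dt = 0: 0.0024·430 - 0.176 = 0.027P*, so P* = 0.857/0.027 = 31.7.

R* ≈ 430, C* ≈ 26.2, P* ≈ 31.7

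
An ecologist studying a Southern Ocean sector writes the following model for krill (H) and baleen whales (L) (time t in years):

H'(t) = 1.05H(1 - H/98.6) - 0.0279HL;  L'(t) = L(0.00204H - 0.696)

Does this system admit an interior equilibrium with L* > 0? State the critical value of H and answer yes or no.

Threshold H = 341; K < 341, so no, the predator goes extinct.

The predator equation gives dL/dt > 0 only when H > 0.696/0.00204 = 341.
Without the predator, H → K = 98.6. Since 98.6 < 341, the predator cannot invade.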